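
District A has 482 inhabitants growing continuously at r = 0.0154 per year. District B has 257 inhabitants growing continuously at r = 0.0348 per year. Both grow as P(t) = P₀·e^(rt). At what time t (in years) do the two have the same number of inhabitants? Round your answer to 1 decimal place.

t ≈ 32.4 years

482·e^(0.0154t) = 257·e^(0.0348t)
482/257 = e^((0.0348 − 0.0154)t) → ln(1.87549) = 0.0194·t
t = 0.62887 / 0.0194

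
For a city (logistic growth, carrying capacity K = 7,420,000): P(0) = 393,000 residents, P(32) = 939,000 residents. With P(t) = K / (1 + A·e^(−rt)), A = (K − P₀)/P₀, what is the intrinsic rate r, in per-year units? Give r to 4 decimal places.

A = (7420000 − 393000)/393000 = 17.88041
939000 = 7420000/(1 + 17.88041·e^(−r·32)) → e^(−32r) = (7.90202 − 1)/17.88041 = 0.38601
r = −ln(0.38601)/32 = 0.95189/32

r ≈ 0.0297 per year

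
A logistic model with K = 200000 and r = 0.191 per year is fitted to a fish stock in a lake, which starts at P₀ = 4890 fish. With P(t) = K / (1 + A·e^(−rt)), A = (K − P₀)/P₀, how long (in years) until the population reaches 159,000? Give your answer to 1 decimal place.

t ≈ 26.4 years

A = (200000 − 4890)/4890 = 39.8998
159000 = 200000/(1 + 39.8998·e^(−0.191t)) → 1 + 39.8998·e^(−0.191t) = 1.25786
e^(−0.191t) = 0.006463 → t = ln(154.73335)/0.191 = 5.0417/0.191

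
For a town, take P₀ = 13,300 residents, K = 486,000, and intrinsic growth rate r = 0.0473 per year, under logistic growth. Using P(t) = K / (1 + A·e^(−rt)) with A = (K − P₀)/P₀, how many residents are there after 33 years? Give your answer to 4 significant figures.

A = (486000 − 13300)/13300 = 35.54135
P(33) = 486000 / (1 + 35.54135·e^(−0.0473·33)) = 486000 / (1 + 35.54135·0.209947)
= 486000 / 8.4618 ≈ 57434.58

≈ 57,430 residents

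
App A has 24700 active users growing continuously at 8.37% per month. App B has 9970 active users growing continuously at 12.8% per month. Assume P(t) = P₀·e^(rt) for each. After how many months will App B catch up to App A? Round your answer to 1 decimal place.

t ≈ 20.5 months

24700·e^(0.0837t) = 9970·e^(0.128t)
24700/9970 = e^((0.128 − 0.0837)t) → ln(2.47743) = 0.0443·t
t = 0.90722 / 0.0443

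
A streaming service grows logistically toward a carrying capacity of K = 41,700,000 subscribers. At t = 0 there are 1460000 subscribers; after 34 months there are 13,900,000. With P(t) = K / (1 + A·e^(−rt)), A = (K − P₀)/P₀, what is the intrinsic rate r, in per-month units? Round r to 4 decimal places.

A = (41700000 − 1460000)/1460000 = 27.56164
13900000 = 41700000/(1 + 27.56164·e^(−r·34)) → e^(−34r) = (3 − 1)/27.56164 = 0.072565
r = −ln(0.072565)/34 = 2.62328/34

r ≈ 0.0772 per month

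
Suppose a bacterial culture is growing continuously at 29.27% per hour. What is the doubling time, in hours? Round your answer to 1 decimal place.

doubling time ≈ 2.4 hours

doubling time = ln(2) / |r| = 0.69315 / 0.2927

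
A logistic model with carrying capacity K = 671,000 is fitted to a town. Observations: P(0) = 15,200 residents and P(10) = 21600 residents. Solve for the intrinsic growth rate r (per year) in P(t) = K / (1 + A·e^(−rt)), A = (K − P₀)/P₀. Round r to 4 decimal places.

A = (671000 − 15200)/15200 = 43.14474
21600 = 671000/(1 + 43.14474·e^(−r·10)) → e^(−10r) = (31.06481 − 1)/43.14474 = 0.696836
r = −ln(0.696836)/10 = 0.3612/10

r ≈ 0.0361 per year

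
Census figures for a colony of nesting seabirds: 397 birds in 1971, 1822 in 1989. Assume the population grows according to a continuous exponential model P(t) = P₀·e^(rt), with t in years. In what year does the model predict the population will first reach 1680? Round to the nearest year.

r = ln(1822/397) / 18 = 1.52375/18 ≈ 0.084653 per year
t = ln(1680/397) / r = 1.44261/0.084653 ≈ 17.04 years after 1971

year 1988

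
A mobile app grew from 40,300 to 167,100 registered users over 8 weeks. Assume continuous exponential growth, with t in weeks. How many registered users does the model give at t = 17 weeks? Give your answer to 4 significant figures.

≈ 827,700 registered users

r = ln(167100/40300) / 8 ≈ 0.17778 per week
P(17) = 40300 · e^(0.17778·17) = 40300 · 20.5377 ≈ 827669.17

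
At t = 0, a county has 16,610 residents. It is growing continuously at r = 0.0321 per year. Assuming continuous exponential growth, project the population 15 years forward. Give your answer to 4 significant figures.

P(15) = 16610 · e^(0.0321·15) = 16610 · e^(0.4815)
= 16610 · 1.6185 ≈ 26883.29

≈ 26,880 residents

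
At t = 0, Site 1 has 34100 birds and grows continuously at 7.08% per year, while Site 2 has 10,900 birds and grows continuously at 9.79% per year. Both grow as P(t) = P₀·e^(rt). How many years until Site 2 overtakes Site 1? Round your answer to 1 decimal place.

34100·e^(0.0708t) = 10900·e^(0.0979t)
34100/10900 = e^((0.0979 − 0.0708)t) → ln(3.12844) = 0.0271·t
t = 1.14053 / 0.0271

t ≈ 42.1 years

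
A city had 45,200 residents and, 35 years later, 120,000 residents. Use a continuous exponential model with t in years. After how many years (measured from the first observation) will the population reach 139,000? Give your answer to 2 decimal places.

t ≈ 40.27 years

r = ln(120000/45200) / 35 ≈ 0.027897 per year
t = ln(139000/45200) / r = 1.12338 / 0.027897 ≈ 40.269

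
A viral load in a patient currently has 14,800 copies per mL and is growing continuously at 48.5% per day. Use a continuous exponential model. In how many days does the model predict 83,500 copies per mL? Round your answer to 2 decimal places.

t ≈ 3.57 days

83500 = 14800 · e^(0.485·t)
t = ln(83500/14800) / 0.485 = ln(5.64189) / 0.485 = 1.73022 / 0.485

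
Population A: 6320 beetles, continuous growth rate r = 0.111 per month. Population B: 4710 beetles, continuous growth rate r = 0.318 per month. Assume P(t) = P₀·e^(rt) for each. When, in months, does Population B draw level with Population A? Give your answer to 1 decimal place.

t ≈ 1.4 months

6320·e^(0.111t) = 4710·e^(0.318t)
6320/4710 = e^((0.318 − 0.111)t) → ln(1.34183) = 0.207·t
t = 0.29403 / 0.207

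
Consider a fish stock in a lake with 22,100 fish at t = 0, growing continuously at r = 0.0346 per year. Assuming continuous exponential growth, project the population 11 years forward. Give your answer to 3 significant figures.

P(11) = 22100 · e^(0.0346·11) = 22100 · e^(0.3806)
= 22100 · 1.46316 ≈ 32335.89

≈ 32,300 fish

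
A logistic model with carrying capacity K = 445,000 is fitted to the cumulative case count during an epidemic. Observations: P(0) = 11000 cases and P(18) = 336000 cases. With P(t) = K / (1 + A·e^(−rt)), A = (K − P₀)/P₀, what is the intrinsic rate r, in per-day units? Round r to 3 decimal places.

A = (445000 − 11000)/11000 = 39.45455
336000 = 445000/(1 + 39.45455·e^(−r·18)) → e^(−18r) = (1.3244 − 1)/39.45455 = 0.008222
r = −ln(0.008222)/18 = 4.80091/18

r ≈ 0.267 per day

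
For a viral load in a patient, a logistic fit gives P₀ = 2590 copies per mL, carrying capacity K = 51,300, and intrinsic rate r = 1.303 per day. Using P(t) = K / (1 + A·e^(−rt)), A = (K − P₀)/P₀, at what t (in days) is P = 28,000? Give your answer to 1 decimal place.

t ≈ 2.4 days

A = (51300 − 2590)/2590 = 18.80695
28000 = 51300/(1 + 18.80695·e^(−1.303t)) → 1 + 18.80695·e^(−1.303t) = 1.83214
e^(−1.303t) = 0.044247 → t = ln(22.60063)/1.303 = 3.11798/1.303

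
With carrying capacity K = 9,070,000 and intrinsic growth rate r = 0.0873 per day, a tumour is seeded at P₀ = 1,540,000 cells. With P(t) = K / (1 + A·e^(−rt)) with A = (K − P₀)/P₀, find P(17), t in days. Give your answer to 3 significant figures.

A = (9070000 − 1540000)/1540000 = 4.88961
P(17) = 9070000 / (1 + 4.88961·e^(−0.0873·17)) = 9070000 / (1 + 4.88961·0.226706)
= 9070000 / 2.10851 ≈ 4301625.21

≈ 4,300,000 cells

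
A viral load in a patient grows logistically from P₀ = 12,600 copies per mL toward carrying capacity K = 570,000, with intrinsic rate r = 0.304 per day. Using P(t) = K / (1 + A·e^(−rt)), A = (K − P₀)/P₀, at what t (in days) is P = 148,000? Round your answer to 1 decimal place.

t ≈ 9.0 days

A = (570000 − 12600)/12600 = 44.2381
148000 = 570000/(1 + 44.2381·e^(−0.304t)) → 1 + 44.2381·e^(−0.304t) = 3.85135
e^(−0.304t) = 0.064455 → t = ln(15.51478)/0.304 = 2.74179/0.304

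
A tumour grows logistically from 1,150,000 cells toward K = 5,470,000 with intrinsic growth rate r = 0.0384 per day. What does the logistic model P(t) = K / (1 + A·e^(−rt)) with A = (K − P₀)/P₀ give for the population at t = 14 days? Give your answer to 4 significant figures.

A = (5470000 − 1150000)/1150000 = 3.75652
P(14) = 5470000 / (1 + 3.75652·e^(−0.0384·14)) = 5470000 / (1 + 3.75652·0.584149)
= 5470000 / 3.19437 ≈ 1712389.53

≈ 1,712,000 cells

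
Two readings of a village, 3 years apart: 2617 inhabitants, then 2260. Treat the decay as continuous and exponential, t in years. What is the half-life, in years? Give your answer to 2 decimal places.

r = ln(2260/2617) / 3 = ln(0.86358) / 3 ≈ -0.048888 per year
half-life = ln 2 / |r| = 0.69315 / 0.048888

half-life ≈ 14.18 years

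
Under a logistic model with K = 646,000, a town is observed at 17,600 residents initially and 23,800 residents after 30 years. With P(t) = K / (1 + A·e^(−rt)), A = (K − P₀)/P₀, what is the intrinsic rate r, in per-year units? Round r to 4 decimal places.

A = (646000 − 17600)/17600 = 35.70455
23800 = 646000/(1 + 35.70455·e^(−r·30)) → e^(−30r) = (27.14286 − 1)/35.70455 = 0.7322
r = −ln(0.7322)/30 = 0.3117/30

r ≈ 0.0104 per year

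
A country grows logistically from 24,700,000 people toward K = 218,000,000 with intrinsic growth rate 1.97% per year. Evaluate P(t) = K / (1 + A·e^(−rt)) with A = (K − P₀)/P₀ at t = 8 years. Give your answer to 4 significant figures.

≈ 28,370,000 people

A = (218000000 − 24700000)/24700000 = 7.82591
P(8) = 218000000 / (1 + 7.82591·e^(−0.0197·8)) = 218000000 / (1 + 7.82591·0.854191)
= 218000000 / 7.68483 ≈ 28367591.85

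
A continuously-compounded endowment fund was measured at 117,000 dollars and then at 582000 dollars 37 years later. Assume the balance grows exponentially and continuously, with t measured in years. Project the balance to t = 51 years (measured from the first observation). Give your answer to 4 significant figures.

≈ 1,068,000 dollars

r = ln(582000/117000) / 37 ≈ 0.043359 per year
P(51) = 117000 · e^(0.043359·51) = 117000 · 9.12783 ≈ 1067955.72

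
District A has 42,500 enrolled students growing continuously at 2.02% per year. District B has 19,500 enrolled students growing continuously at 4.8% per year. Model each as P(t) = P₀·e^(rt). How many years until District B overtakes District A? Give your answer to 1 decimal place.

42500·e^(0.0202t) = 19500·e^(0.048t)
42500/19500 = e^((0.048 − 0.0202)t) → ln(2.17949) = 0.0278·t
t = 0.77909 / 0.0278

t ≈ 28.0 years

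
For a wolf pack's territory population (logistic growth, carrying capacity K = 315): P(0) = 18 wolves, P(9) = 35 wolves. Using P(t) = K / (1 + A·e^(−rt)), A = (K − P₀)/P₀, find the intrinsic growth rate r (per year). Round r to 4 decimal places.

A = (315 − 18)/18 = 16.5
35 = 315/(1 + 16.5·e^(−r·9)) → e^(−9r) = (9 − 1)/16.5 = 0.484848
r = −ln(0.484848)/9 = 0.72392/9

r ≈ 0.0804 per year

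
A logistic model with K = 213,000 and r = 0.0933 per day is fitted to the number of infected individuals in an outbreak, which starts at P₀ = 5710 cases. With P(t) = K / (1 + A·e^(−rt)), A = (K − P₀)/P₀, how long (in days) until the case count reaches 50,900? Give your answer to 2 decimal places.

A = (213000 − 5710)/5710 = 36.30298
50900 = 213000/(1 + 36.30298·e^(−0.0933t)) → 1 + 36.30298·e^(−0.0933t) = 4.18468
e^(−0.0933t) = 0.087725 → t = ln(11.39927)/0.0933 = 2.43355/0.0933

t ≈ 26.08 days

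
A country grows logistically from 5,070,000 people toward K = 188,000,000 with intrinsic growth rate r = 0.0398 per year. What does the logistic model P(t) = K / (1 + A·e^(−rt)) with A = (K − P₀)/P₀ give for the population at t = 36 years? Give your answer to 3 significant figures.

A = (188000000 − 5070000)/5070000 = 36.08087
P(36) = 188000000 / (1 + 36.08087·e^(−0.0398·36)) = 188000000 / (1 + 36.08087·0.23864)
= 188000000 / 9.61033 ≈ 19562281.69

≈ 19,600,000 people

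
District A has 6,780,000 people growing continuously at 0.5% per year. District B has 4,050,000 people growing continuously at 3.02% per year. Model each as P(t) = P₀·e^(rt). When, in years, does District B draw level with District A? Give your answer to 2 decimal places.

t ≈ 20.45 years

6780000·e^(0.005t) = 4050000·e^(0.0302t)
6780000/4050000 = e^((0.0302 − 0.005)t) → ln(1.67407) = 0.0252·t
t = 0.51526 / 0.0252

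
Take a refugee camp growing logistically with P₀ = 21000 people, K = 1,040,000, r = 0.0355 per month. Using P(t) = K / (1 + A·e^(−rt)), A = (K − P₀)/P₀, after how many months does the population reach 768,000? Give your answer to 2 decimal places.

t ≈ 138.59 months

A = (1040000 − 21000)/21000 = 48.52381
768000 = 1040000/(1 + 48.52381·e^(−0.0355t)) → 1 + 48.52381·e^(−0.0355t) = 1.35417
e^(−0.0355t) = 0.007299 → t = ln(137.0084)/0.0355 = 4.92004/0.0355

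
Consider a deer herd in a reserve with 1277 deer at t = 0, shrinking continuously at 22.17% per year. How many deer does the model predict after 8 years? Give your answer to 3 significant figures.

P(8) = 1277 · e^(-0.2217·8) = 1277 · e^(-1.7736)
= 1277 · 0.16972 ≈ 216.73

≈ 217 deer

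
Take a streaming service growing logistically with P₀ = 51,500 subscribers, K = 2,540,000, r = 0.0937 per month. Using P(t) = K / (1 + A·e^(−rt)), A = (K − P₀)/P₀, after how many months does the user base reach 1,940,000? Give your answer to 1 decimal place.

t ≈ 53.9 months

A = (2540000 − 51500)/51500 = 48.32039
1940000 = 2540000/(1 + 48.32039·e^(−0.0937t)) → 1 + 48.32039·e^(−0.0937t) = 1.30928
e^(−0.0937t) = 0.006401 → t = ln(156.23592)/0.0937 = 5.05137/0.0937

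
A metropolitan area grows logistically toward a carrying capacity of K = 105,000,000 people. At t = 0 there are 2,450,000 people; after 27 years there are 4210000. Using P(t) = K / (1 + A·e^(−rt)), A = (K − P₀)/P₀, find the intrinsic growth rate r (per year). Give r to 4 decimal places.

A = (105000000 − 2450000)/2450000 = 41.85714
4210000 = 105000000/(1 + 41.85714·e^(−r·27)) → e^(−27r) = (24.94062 − 1)/41.85714 = 0.57196
r = −ln(0.57196)/27 = 0.55869/27

r ≈ 0.0207 per year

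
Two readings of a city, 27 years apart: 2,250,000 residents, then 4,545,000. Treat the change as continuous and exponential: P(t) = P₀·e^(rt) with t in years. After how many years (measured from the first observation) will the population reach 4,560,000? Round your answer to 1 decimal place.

r = ln(4545000/2250000) / 27 ≈ 0.026041 per year
t = ln(4560000/2250000) / r = 0.70639 / 0.026041 ≈ 27.127

t ≈ 27.1 years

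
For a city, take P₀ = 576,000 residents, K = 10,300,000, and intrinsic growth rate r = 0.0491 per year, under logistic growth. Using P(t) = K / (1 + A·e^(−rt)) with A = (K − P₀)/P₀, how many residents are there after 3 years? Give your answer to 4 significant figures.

A = (10300000 − 576000)/576000 = 16.88194
P(3) = 10300000 / (1 + 16.88194·e^(−0.0491·3)) = 10300000 / (1 + 16.88194·0.863035)
= 10300000 / 15.56971 ≈ 661540.93

≈ 661,500 residents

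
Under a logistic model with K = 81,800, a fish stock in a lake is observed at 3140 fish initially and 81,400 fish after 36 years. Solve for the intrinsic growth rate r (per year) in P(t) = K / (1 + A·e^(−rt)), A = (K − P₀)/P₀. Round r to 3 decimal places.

A = (81800 − 3140)/3140 = 25.05096
81400 = 81800/(1 + 25.05096·e^(−r·36)) → e^(−36r) = (1.00491 − 1)/25.05096 = 0.000196
r = −ln(0.000196)/36 = 8.53658/36

r ≈ 0.237 per year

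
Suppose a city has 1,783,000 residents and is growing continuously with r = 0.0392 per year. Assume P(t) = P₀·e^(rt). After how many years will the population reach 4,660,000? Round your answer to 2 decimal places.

t ≈ 24.51 years

4660000 = 1783000 · e^(0.0392·t)
t = ln(4660000/1783000) / 0.0392 = ln(2.61357) / 0.0392 = 0.96072 / 0.0392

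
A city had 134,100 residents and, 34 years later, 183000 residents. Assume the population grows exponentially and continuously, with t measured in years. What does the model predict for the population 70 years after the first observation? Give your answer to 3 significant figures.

r = ln(183000/134100) / 34 ≈ 0.009144 per year
P(70) = 134100 · e^(0.009144·70) = 134100 · 1.89665 ≈ 254340.72

≈ 254,000 residents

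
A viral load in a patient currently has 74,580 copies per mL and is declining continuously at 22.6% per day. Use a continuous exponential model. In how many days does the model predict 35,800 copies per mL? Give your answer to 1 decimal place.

35800 = 74580 · e^(-0.226·t)
t = ln(35800/74580) / -0.226 = ln(0.48002) / -0.226 = -0.73392 / -0.226

t ≈ 3.2 days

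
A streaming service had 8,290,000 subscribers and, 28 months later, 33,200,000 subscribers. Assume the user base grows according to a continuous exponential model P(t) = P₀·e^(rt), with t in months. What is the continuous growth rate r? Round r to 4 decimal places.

33200000 = 8290000 · e^(r·28)
e^(28r) = 33200000/8290000 = 4.00483
r = ln(4.00483) / 28 = 1.3875 / 28

r ≈ 0.0496 per month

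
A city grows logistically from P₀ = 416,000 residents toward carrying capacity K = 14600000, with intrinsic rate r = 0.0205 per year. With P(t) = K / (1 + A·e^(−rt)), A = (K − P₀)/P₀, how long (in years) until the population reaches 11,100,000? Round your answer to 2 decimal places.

A = (14600000 − 416000)/416000 = 34.09615
11100000 = 14600000/(1 + 34.09615·e^(−0.0205t)) → 1 + 34.09615·e^(−0.0205t) = 1.31532
e^(−0.0205t) = 0.009248 → t = ln(108.13352)/0.0205 = 4.68337/0.0205

t ≈ 228.46 years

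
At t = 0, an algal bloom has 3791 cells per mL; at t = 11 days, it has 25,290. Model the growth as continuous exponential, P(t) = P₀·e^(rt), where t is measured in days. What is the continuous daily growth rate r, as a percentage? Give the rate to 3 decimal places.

r ≈ 17.253% per day

25290 = 3791 · e^(r·11)
e^(11r) = 25290/3791 = 6.67106
r = ln(6.67106) / 11 = 1.89778 / 11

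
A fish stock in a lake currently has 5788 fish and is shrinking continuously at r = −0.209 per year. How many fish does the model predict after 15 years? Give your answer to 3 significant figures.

≈ 252 fish

P(15) = 5788 · e^(-0.209·15) = 5788 · e^(-3.135)
= 5788 · 0.0435 ≈ 251.78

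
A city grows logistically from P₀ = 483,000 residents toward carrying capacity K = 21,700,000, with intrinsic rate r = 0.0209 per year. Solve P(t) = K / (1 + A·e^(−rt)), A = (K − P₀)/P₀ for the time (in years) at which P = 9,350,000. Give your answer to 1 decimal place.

A = (21700000 − 483000)/483000 = 43.92754
9350000 = 21700000/(1 + 43.92754·e^(−0.0209t)) → 1 + 43.92754·e^(−0.0209t) = 2.32086
e^(−0.0209t) = 0.030069 → t = ln(33.25688)/0.0209 = 3.50426/0.0209

t ≈ 167.7 years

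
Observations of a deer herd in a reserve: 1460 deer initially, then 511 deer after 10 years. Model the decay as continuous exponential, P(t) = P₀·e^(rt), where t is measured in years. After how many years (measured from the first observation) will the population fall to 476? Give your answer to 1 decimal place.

t ≈ 10.7 years

r = ln(511/1460) / 10 ≈ -0.104982 per year
t = ln(476/1460) / r = -1.12077 / -0.104982 ≈ 10.676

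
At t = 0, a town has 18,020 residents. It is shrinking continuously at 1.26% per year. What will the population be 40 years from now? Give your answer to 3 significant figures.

≈ 10,900 residents

P(40) = 18020 · e^(-0.0126·40) = 18020 · e^(-0.504)
= 18020 · 0.60411 ≈ 10886.05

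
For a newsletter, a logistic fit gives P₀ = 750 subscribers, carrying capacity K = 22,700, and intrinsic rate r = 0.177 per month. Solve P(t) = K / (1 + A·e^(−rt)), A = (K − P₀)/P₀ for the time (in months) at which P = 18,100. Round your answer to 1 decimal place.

t ≈ 26.8 months

A = (22700 − 750)/750 = 29.26667
18100 = 22700/(1 + 29.26667·e^(−0.177t)) → 1 + 29.26667·e^(−0.177t) = 1.25414
e^(−0.177t) = 0.008684 → t = ln(115.15797)/0.177 = 4.7463/0.177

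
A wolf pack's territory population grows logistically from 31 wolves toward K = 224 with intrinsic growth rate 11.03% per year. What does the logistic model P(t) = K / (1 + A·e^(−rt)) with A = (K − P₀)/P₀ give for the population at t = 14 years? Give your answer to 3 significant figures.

≈ 96.2 wolves

A = (224 − 31)/31 = 6.22581
P(14) = 224 / (1 + 6.22581·e^(−0.1103·14)) = 224 / (1 + 6.22581·0.213483)
= 224 / 2.3291 ≈ 96.17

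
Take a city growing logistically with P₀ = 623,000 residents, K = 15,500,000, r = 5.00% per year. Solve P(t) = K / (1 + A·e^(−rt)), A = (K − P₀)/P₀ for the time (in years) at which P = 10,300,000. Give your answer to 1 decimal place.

A = (15500000 − 623000)/623000 = 23.87961
10300000 = 15500000/(1 + 23.87961·e^(−0.05t)) → 1 + 23.87961·e^(−0.05t) = 1.50485
e^(−0.05t) = 0.021142 → t = ln(47.30001)/0.05 = 3.85651/0.05

t ≈ 77.1 years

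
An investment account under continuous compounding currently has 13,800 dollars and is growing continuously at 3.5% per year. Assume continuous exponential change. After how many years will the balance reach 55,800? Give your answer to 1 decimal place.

t ≈ 39.9 years

55800 = 13800 · e^(0.035·t)
t = ln(55800/13800) / 0.035 = ln(4.04348) / 0.035 = 1.39711 / 0.035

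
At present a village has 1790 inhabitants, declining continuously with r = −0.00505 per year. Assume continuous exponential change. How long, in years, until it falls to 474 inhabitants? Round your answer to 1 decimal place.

t ≈ 263.1 years

474 = 1790 · e^(-0.00505·t)
t = ln(474/1790) / -0.00505 = ln(0.2648) / -0.00505 = -1.32876 / -0.00505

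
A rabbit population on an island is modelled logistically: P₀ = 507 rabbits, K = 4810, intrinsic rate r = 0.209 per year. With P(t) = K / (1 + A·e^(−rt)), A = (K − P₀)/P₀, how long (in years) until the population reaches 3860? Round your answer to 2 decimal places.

A = (4810 − 507)/507 = 8.48718
3860 = 4810/(1 + 8.48718·e^(−0.209t)) → 1 + 8.48718·e^(−0.209t) = 1.24611
e^(−0.209t) = 0.028998 → t = ln(34.48475)/0.209 = 3.54052/0.209

t ≈ 16.94 years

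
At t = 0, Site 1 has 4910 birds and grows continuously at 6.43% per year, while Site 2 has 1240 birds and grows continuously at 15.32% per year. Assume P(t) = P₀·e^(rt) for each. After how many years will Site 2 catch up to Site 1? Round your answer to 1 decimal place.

t ≈ 15.5 years

4910·e^(0.0643t) = 1240·e^(0.1532t)
4910/1240 = e^((0.1532 − 0.0643)t) → ln(3.95968) = 0.0889·t
t = 1.37616 / 0.0889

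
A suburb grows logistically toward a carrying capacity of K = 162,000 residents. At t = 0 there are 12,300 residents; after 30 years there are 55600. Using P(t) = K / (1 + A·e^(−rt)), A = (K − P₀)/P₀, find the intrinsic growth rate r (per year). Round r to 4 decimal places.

r ≈ 0.0617 per year

A = (162000 − 12300)/12300 = 12.17073
55600 = 162000/(1 + 12.17073·e^(−r·30)) → e^(−30r) = (2.91367 − 1)/12.17073 = 0.157235
r = −ln(0.157235)/30 = 1.85001/30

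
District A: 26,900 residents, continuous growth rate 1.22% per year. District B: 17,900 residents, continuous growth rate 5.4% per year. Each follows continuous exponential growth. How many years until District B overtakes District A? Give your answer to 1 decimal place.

t ≈ 9.7 years

26900·e^(0.0122t) = 17900·e^(0.054t)
26900/17900 = e^((0.054 − 0.0122)t) → ln(1.50279) = 0.0418·t
t = 0.40733 / 0.0418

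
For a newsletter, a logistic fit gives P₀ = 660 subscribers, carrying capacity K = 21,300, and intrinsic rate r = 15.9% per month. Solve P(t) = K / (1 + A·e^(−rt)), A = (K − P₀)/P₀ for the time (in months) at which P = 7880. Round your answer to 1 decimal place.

A = (21300 − 660)/660 = 31.27273
7880 = 21300/(1 + 31.27273·e^(−0.159t)) → 1 + 31.27273·e^(−0.159t) = 2.70305
e^(−0.159t) = 0.054458 → t = ln(18.36282)/0.159 = 2.91033/0.159

t ≈ 18.3 months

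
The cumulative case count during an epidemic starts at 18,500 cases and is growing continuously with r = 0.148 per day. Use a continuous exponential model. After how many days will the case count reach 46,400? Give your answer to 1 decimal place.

46400 = 18500 · e^(0.148·t)
t = ln(46400/18500) / 0.148 = ln(2.50811) / 0.148 = 0.91953 / 0.148

t ≈ 6.2 days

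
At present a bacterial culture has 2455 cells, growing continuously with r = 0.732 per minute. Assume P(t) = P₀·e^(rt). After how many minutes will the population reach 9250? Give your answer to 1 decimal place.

9250 = 2455 · e^(0.732·t)
t = ln(9250/2455) / 0.732 = ln(3.76782) / 0.732 = 1.3265 / 0.732

t ≈ 1.8 minutes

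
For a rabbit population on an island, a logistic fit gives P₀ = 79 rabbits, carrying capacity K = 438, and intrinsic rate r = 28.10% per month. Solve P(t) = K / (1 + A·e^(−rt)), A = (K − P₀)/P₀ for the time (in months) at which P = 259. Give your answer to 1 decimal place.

t ≈ 6.7 months

A = (438 − 79)/79 = 4.5443
259 = 438/(1 + 4.5443·e^(−0.281t)) → 1 + 4.5443·e^(−0.281t) = 1.69112
e^(−0.281t) = 0.152085 → t = ln(6.57528)/0.281 = 1.88332/0.281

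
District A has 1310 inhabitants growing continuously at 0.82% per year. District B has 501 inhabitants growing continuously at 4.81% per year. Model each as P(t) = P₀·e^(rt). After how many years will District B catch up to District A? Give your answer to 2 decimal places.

1310·e^(0.0082t) = 501·e^(0.0481t)
1310/501 = e^((0.0481 − 0.0082)t) → ln(2.61477) = 0.0399·t
t = 0.96118 / 0.0399

t ≈ 24.09 years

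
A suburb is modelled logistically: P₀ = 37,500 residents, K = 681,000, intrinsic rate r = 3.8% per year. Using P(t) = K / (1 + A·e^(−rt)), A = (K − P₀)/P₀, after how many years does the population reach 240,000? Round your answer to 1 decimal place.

A = (681000 − 37500)/37500 = 17.16
240000 = 681000/(1 + 17.16·e^(−0.038t)) → 1 + 17.16·e^(−0.038t) = 2.8375
e^(−0.038t) = 0.10708 → t = ln(9.33878)/0.038 = 2.23418/0.038

t ≈ 58.8 years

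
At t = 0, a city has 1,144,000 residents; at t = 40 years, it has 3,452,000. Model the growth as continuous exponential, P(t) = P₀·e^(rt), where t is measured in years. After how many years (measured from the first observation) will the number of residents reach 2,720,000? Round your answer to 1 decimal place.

t ≈ 31.4 years

r = ln(3452000/1144000) / 40 ≈ 0.027611 per year
t = ln(2720000/1144000) / r = 0.8661 / 0.027611 ≈ 31.368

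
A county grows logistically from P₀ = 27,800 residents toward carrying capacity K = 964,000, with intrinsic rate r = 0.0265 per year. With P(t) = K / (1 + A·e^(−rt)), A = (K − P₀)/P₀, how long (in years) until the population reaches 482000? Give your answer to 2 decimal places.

t ≈ 132.71 years

A = (964000 − 27800)/27800 = 33.67626
482000 = 964000/(1 + 33.67626·e^(−0.0265t)) → 1 + 33.67626·e^(−0.0265t) = 2
e^(−0.0265t) = 0.029695 → t = ln(33.67626)/0.0265 = 3.51679/0.0265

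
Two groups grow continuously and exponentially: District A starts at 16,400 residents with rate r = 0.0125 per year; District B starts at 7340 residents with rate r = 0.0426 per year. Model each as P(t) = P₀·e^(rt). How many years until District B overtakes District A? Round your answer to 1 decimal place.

16400·e^(0.0125t) = 7340·e^(0.0426t)
16400/7340 = e^((0.0426 − 0.0125)t) → ln(2.23433) = 0.0301·t
t = 0.80394 / 0.0301

t ≈ 26.7 years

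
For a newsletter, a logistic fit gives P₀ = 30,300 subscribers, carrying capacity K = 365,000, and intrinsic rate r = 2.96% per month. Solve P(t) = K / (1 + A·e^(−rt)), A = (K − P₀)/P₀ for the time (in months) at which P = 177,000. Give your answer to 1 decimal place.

A = (365000 − 30300)/30300 = 11.0462
177000 = 365000/(1 + 11.0462·e^(−0.0296t)) → 1 + 11.0462·e^(−0.0296t) = 2.06215
e^(−0.0296t) = 0.096155 → t = ln(10.39988)/0.0296 = 2.34179/0.0296

t ≈ 79.1 months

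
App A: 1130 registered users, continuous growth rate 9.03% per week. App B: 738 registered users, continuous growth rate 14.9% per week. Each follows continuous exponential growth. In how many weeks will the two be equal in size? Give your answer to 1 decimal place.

t ≈ 7.3 weeks

1130·e^(0.0903t) = 738·e^(0.149t)
1130/738 = e^((0.149 − 0.0903)t) → ln(1.53117) = 0.0587·t
t = 0.42603 / 0.0587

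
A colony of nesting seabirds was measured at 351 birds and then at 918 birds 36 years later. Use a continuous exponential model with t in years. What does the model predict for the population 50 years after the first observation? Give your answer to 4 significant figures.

≈ 1,334 birds

r = ln(918/351) / 36 ≈ 0.026706 per year
P(50) = 351 · e^(0.026706·50) = 351 · 3.80111 ≈ 1334.19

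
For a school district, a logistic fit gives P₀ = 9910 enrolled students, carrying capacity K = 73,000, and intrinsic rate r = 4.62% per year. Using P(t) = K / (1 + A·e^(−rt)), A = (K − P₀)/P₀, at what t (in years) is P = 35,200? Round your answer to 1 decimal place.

A = (73000 − 9910)/9910 = 6.3663
35200 = 73000/(1 + 6.3663·e^(−0.0462t)) → 1 + 6.3663·e^(−0.0462t) = 2.07386
e^(−0.0462t) = 0.168679 → t = ln(5.9284)/0.0462 = 1.77975/0.0462

t ≈ 38.5 years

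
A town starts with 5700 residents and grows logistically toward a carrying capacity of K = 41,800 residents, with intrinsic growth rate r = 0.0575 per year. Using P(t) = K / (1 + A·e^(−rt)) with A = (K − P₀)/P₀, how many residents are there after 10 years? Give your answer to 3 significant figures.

≈ 9,160 residents

A = (41800 − 5700)/5700 = 6.33333
P(10) = 41800 / (1 + 6.33333·e^(−0.0575·10)) = 41800 / (1 + 6.33333·0.562705)
= 41800 / 4.5638 ≈ 9159.04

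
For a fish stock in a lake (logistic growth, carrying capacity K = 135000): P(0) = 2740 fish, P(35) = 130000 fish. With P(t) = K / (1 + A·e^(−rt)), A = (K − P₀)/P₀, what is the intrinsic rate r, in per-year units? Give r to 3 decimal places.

A = (135000 − 2740)/2740 = 48.27007
130000 = 135000/(1 + 48.27007·e^(−r·35)) → e^(−35r) = (1.03846 − 1)/48.27007 = 0.000797
r = −ln(0.000797)/35 = 7.13491/35

r ≈ 0.204 per year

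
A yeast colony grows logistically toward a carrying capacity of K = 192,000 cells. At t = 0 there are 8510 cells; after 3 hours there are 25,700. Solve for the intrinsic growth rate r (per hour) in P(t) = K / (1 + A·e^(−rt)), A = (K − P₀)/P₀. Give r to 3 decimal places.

A = (192000 − 8510)/8510 = 21.56169
25700 = 192000/(1 + 21.56169·e^(−r·3)) → e^(−3r) = (7.47082 − 1)/21.56169 = 0.300107
r = −ln(0.300107)/3 = 1.20362/3

r ≈ 0.401 per hour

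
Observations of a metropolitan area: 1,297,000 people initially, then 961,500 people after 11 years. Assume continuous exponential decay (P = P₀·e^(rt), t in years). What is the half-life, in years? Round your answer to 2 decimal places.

r = ln(961500/1297000) / 11 = ln(0.74133) / 11 ≈ -0.02721 per year
half-life = ln 2 / |r| = 0.69315 / 0.02721

half-life ≈ 25.47 years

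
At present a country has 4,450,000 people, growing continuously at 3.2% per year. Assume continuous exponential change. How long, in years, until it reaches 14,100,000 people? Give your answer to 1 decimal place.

14100000 = 4450000 · e^(0.032·t)
t = ln(14100000/4450000) / 0.032 = ln(3.16854) / 0.032 = 1.15327 / 0.032

t ≈ 36.0 years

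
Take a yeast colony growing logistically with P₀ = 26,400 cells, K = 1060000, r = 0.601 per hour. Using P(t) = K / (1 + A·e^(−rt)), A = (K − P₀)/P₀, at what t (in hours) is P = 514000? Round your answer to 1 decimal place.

t ≈ 6.0 hours

A = (1060000 − 26400)/26400 = 39.15152
514000 = 1060000/(1 + 39.15152·e^(−0.601t)) → 1 + 39.15152·e^(−0.601t) = 2.06226
e^(−0.601t) = 0.027132 → t = ln(36.85692)/0.601 = 3.60704/0.601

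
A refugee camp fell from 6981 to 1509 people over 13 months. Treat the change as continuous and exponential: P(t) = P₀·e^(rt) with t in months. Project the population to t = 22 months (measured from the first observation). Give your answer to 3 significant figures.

r = ln(1509/6981) / 13 ≈ -0.117827 per month
P(22) = 6981 · e^(-0.117827·22) = 6981 · 0.07486 ≈ 522.57

≈ 523 people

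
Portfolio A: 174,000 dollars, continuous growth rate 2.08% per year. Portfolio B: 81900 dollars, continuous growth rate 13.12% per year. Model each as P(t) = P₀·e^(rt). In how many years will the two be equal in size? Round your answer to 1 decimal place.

174000·e^(0.0208t) = 81900·e^(0.1312t)
174000/81900 = e^((0.1312 − 0.0208)t) → ln(2.12454) = 0.1104·t
t = 0.75356 / 0.1104

t ≈ 6.8 years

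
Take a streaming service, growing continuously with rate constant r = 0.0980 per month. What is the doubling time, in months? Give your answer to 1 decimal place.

doubling time = ln(2) / |r| = 0.69315 / 0.098

doubling time ≈ 7.1 months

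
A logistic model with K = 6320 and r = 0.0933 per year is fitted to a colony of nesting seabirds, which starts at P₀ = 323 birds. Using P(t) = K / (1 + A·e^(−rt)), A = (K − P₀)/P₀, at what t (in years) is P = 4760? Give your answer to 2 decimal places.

A = (6320 − 323)/323 = 18.56656
4760 = 6320/(1 + 18.56656·e^(−0.0933t)) → 1 + 18.56656·e^(−0.0933t) = 1.32773
e^(−0.0933t) = 0.017652 → t = ln(56.65182)/0.0933 = 4.03692/0.0933

t ≈ 43.27 years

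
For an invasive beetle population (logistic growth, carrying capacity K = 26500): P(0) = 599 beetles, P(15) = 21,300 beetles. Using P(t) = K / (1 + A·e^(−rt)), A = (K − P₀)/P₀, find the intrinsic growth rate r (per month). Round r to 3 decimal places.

r ≈ 0.345 per month

A = (26500 − 599)/599 = 43.2404
21300 = 26500/(1 + 43.2404·e^(−r·15)) → e^(−15r) = (1.24413 − 1)/43.2404 = 0.005646
r = −ln(0.005646)/15 = 5.17682/15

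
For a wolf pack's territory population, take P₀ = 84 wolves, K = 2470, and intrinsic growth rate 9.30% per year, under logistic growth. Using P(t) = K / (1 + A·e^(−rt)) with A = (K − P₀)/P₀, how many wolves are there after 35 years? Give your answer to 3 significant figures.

A = (2470 − 84)/84 = 28.40476
P(35) = 2470 / (1 + 28.40476·e^(−0.093·35)) = 2470 / (1 + 28.40476·0.038581)
= 2470 / 2.09588 ≈ 1178.5

≈ 1,180 wolves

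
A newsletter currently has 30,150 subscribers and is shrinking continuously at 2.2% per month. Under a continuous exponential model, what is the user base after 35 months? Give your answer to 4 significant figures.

≈ 13,960 subscribers

P(35) = 30150 · e^(-0.022·35) = 30150 · e^(-0.77)
= 30150 · 0.46301 ≈ 13959.84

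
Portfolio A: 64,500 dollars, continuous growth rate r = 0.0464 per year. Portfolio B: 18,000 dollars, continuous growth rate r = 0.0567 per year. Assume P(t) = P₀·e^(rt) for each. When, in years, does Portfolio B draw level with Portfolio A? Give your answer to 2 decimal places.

t ≈ 123.91 years

64500·e^(0.0464t) = 18000·e^(0.0567t)
64500/18000 = e^((0.0567 − 0.0464)t) → ln(3.58333) = 0.0103·t
t = 1.27629 / 0.0103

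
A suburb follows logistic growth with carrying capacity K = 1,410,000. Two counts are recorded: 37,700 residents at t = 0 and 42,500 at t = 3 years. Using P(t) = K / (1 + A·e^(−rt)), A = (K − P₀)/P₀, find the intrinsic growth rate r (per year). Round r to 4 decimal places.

r ≈ 0.0411 per year

A = (1410000 − 37700)/37700 = 36.40053
42500 = 1410000/(1 + 36.40053·e^(−r·3)) → e^(−3r) = (33.17647 − 1)/36.40053 = 0.883956
r = −ln(0.883956)/3 = 0.12335/3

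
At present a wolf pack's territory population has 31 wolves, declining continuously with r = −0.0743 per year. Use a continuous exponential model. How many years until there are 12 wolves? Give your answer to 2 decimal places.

12 = 31 · e^(-0.0743·t)
t = ln(12/31) / -0.0743 = ln(0.3871) / -0.0743 = -0.94908 / -0.0743

t ≈ 12.77 years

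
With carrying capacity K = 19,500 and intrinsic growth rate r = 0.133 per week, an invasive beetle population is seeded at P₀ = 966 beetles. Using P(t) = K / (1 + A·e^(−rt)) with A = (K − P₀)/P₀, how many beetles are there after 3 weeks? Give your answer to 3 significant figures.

≈ 1,410 beetles

A = (19500 − 966)/966 = 19.18634
P(3) = 19500 / (1 + 19.18634·e^(−0.133·3)) = 19500 / (1 + 19.18634·0.670991)
= 19500 / 13.87385 ≈ 1405.52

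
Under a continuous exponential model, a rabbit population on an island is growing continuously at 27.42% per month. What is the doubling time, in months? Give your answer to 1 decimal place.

doubling time ≈ 2.5 months

doubling time = ln(2) / |r| = 0.69315 / 0.2742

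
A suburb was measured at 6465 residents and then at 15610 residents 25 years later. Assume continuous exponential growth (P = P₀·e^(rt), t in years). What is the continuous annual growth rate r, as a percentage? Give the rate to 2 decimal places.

r ≈ 3.53% per year

15610 = 6465 · e^(r·25)
e^(25r) = 15610/6465 = 2.41454
r = ln(2.41454) / 25 = 0.88151 / 25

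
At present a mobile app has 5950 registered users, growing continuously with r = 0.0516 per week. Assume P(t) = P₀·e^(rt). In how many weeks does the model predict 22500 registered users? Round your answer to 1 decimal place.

22500 = 5950 · e^(0.0516·t)
t = ln(22500/5950) / 0.0516 = ln(3.78151) / 0.0516 = 1.33012 / 0.0516

t ≈ 25.8 weeks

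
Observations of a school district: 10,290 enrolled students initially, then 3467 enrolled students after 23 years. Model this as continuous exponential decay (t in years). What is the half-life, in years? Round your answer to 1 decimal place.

r = ln(3467/10290) / 23 = ln(0.33693) / 23 ≈ -0.047299 per year
half-life = ln 2 / |r| = 0.69315 / 0.047299

half-life ≈ 14.7 years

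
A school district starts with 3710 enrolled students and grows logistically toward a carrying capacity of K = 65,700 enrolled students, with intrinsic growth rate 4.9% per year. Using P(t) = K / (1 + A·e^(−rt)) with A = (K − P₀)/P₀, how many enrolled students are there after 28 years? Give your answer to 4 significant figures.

≈ 12,540 enrolled students

A = (65700 − 3710)/3710 = 16.70889
P(28) = 65700 / (1 + 16.70889·e^(−0.049·28)) = 65700 / (1 + 16.70889·0.253599)
= 65700 / 5.23736 ≈ 12544.48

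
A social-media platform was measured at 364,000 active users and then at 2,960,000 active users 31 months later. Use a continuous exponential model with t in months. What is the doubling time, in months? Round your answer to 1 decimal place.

r = ln(2960000/364000) / 31 = ln(8.13187) / 31 ≈ 0.067606 per month
doubling time = ln 2 / |r| = 0.69315 / 0.067606

doubling time ≈ 10.3 months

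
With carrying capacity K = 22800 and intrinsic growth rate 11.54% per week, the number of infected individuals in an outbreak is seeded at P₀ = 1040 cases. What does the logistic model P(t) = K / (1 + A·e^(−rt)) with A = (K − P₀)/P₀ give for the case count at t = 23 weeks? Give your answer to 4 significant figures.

≈ 9,223 cases

A = (22800 − 1040)/1040 = 20.92308
P(23) = 22800 / (1 + 20.92308·e^(−0.1154·23)) = 22800 / (1 + 20.92308·0.070355)
= 22800 / 2.47205 ≈ 9223.13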